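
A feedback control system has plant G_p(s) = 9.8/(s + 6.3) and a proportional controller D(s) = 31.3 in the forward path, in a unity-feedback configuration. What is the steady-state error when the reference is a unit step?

The loop is type 0. Static position error constant K_pos = D(0)·G_p(0) = 31.3·1.556 = 48.69.
Steady-state error to a unit step: e_ss = 1/(1+K_pos) = 1/49.69 = 0.0201.

0.0201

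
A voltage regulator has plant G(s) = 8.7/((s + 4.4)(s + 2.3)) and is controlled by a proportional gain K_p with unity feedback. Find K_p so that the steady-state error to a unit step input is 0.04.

For a type-0 loop with proportional control, e_ss = 1/(1 + K_p·G(0)).
G(0) = 0.8597. Require 1/(1 + K_p·0.8597) = 0.04, so 1 + 0.8597·K_p = 25.
K_p = (25 − 1)/0.8597 = 27.9.

K_p = 27.9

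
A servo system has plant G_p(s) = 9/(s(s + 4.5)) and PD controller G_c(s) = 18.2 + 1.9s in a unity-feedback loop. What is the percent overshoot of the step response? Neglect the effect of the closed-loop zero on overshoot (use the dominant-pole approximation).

Forward path: (18.2 + 1.9s)·9/(s(s+4.5)). The closed-loop characteristic equation is s² + (4.5 + 9·1.9)s + 9·18.2 = 0.
That is s² + 21.6s + 163.8 = 0, so ω_n = 12.8 rad/s and ζ = 21.6/(2·12.8) = 0.8439.
%OS = 100·exp(−πζ/√(1−ζ²)) = 0.715%.

0.715%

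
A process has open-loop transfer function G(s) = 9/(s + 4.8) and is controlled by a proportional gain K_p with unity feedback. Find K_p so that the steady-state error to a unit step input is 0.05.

For a type-0 loop with proportional control, e_ss = 1/(1 + K_p·G(0)).
G(0) = 1.875. Require 1/(1 + K_p·1.875) = 0.05, so 1 + 1.875·K_p = 20.
K_p = (20 − 1)/1.875 = 10.1.

K_p = 10.1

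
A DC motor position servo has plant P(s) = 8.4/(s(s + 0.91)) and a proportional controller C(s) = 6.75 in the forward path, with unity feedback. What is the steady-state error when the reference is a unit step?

0

The open loop C(s)P(s) has a pole at the origin (type 1), so the static position error constant is infinite and e_ss = 1/(1+∞) = 0.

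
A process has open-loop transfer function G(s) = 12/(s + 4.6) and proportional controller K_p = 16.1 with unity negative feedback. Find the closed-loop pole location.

Closed-loop transfer function: T(s) = K_p·G(s)/(1 + K_p·G(s)) = 193.2/(s + 4.6 + 193.2) = 193.2/(s + 197.8).
The closed-loop pole is at s = −197.8.

s = -197.8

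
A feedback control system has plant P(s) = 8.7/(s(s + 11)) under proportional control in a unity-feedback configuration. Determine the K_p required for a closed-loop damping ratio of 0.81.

Closed-loop characteristic equation: s² + 11s + K_p·8.7 = 0.
So ω_n = √(8.7K_p) and 2ζω_n = 11, giving ζ = 11/(2√(8.7K_p)).
Setting ζ = 0.81: √(8.7K_p) = 11/(2·0.81) = 6.79, so K_p = 46.11/8.7 = 5.3.

K_p = 5.3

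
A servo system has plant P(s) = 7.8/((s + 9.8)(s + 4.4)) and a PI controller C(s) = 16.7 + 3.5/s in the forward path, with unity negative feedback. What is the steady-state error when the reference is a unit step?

0

The open loop C(s)P(s) has a pole at the origin (type 1), so the static position error constant is infinite and e_ss = 1/(1+∞) = 0.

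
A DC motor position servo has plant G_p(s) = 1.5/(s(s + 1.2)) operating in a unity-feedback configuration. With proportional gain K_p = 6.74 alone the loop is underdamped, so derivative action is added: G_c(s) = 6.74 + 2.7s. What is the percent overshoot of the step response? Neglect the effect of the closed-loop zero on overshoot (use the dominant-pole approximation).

1.01%

Forward path: (6.74 + 2.7s)·1.5/(s(s+1.2)). The closed-loop characteristic equation is s² + (1.2 + 1.5·2.7)s + 1.5·6.74 = 0.
That is s² + 5.25s + 10.11 = 0, so ω_n = 3.18 rad/s and ζ = 5.25/(2·3.18) = 0.8256.
%OS = 100·exp(−πζ/√(1−ζ²)) = 1.01%.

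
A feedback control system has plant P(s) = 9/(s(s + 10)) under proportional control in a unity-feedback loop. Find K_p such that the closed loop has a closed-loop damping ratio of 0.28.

Closed-loop characteristic equation: s² + 10s + K_p·9 = 0.
So ω_n = √(9K_p) and 2ζω_n = 10, giving ζ = 10/(2√(9K_p)).
Setting ζ = 0.28: √(9K_p) = 10/(2·0.28) = 17.86, so K_p = 318.9/9 = 35.4.

K_p = 35.4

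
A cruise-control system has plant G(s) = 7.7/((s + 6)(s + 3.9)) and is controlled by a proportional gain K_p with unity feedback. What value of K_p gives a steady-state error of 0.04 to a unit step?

K_p = 72.9

For a type-0 loop with proportional control, e_ss = 1/(1 + K_p·G(0)).
G(0) = 0.3291. Require 1/(1 + K_p·0.3291) = 0.04, so 1 + 0.3291·K_p = 25.
K_p = (25 − 1)/0.3291 = 72.9.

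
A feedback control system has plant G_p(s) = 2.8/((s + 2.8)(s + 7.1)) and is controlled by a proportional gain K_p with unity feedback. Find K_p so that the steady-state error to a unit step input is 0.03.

K_p = 230

Steady-state error for a unit step on this type-0 loop is 1/(1 + K_p·G_p(0)).
G_p(0) = 0.1408. Require 1/(1 + K_p·0.1408) = 0.03, so 1 + 0.1408·K_p = 33.33.
K_p = (33.33 − 1)/0.1408 = 230.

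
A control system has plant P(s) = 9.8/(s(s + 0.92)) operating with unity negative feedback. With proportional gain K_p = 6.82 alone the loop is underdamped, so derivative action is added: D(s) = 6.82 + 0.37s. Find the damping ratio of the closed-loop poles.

ζ = 0.278

Forward path: (6.82 + 0.37s)·9.8/(s(s+0.92)). The closed-loop characteristic equation is s² + (0.92 + 9.8·0.37)s + 9.8·6.82 = 0.
That is s² + 4.546s + 66.84 = 0, so ω_n = 8.175 rad/s and ζ = 4.546/(2·8.175) = 0.278.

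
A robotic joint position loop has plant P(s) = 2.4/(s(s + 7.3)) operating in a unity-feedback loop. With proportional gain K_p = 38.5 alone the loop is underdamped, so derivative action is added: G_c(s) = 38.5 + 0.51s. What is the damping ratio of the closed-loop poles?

ζ = 0.443

Forward path: (38.5 + 0.51s)·2.4/(s(s+7.3)). The closed-loop characteristic equation is s² + (7.3 + 2.4·0.51)s + 2.4·38.5 = 0.
That is s² + 8.524s + 92.4 = 0, so ω_n = 9.612 rad/s and ζ = 8.524/(2·9.612) = 0.4434.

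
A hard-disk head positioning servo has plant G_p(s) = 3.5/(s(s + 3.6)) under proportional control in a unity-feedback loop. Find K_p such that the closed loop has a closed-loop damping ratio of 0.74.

Closed-loop characteristic equation: s² + 3.6s + K_p·3.5 = 0.
So ω_n = √(3.5K_p) and 2ζω_n = 3.6, giving ζ = 3.6/(2√(3.5K_p)).
Setting ζ = 0.74: √(3.5K_p) = 3.6/(2·0.74) = 2.432, so K_p = 5.917/3.5 = 1.69.

K_p = 1.69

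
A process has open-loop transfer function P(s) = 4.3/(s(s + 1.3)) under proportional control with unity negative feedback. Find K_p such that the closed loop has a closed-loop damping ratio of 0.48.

Closed-loop characteristic equation: s² + 1.3s + K_p·4.3 = 0.
So ω_n = √(4.3K_p) and 2ζω_n = 1.3, giving ζ = 1.3/(2√(4.3K_p)).
Setting ζ = 0.48: √(4.3K_p) = 1.3/(2·0.48) = 1.354, so K_p = 1.834/4.3 = 0.426.

K_p = 0.426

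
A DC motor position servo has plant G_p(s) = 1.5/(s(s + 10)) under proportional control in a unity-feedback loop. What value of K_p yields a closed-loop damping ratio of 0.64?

K_p = 40.7

Closed-loop characteristic equation: s² + 10s + K_p·1.5 = 0.
So ω_n = √(1.5K_p) and 2ζω_n = 10, giving ζ = 10/(2√(1.5K_p)).
Setting ζ = 0.64: √(1.5K_p) = 10/(2·0.64) = 7.812, so K_p = 61.04/1.5 = 40.7.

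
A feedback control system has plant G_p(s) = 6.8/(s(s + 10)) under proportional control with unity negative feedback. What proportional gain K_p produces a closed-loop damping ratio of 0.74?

K_p = 6.71

Closed-loop characteristic equation: s² + 10s + K_p·6.8 = 0.
So ω_n = √(6.8K_p) and 2ζω_n = 10, giving ζ = 10/(2√(6.8K_p)).
Setting ζ = 0.74: √(6.8K_p) = 10/(2·0.74) = 6.757, so K_p = 45.65/6.8 = 6.71.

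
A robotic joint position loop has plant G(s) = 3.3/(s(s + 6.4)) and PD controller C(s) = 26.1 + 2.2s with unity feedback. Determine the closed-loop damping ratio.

Forward path: (26.1 + 2.2s)·3.3/(s(s+6.4)). The closed-loop characteristic equation is s² + (6.4 + 3.3·2.2)s + 3.3·26.1 = 0.
That is s² + 13.66s + 86.13 = 0, so ω_n = 9.281 rad/s and ζ = 13.66/(2·9.281) = 0.7359.

ζ = 0.736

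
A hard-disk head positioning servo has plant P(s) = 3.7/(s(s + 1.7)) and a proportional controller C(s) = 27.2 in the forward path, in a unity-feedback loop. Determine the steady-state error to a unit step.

0

The open loop C(s)P(s) has a pole at the origin (type 1), so the static position error constant is infinite and e_ss = 1/(1+∞) = 0.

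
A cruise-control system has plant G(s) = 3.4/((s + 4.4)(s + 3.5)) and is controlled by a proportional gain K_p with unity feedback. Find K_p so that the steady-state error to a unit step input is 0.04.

For a type-0 loop with proportional control, e_ss = 1/(1 + K_p·G(0)).
G(0) = 0.2208. Require 1/(1 + K_p·0.2208) = 0.04, so 1 + 0.2208·K_p = 25.
K_p = (25 − 1)/0.2208 = 109.

K_p = 109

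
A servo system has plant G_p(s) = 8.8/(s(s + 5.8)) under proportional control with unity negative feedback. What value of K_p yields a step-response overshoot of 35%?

From %OS = 100·exp(−πζ/√(1−ζ²)) = 35%, ζ = −ln(0.35)/√(π²+ln²(0.35)) = 0.3169.
Characteristic equation s² + 5.8s + 8.8K_p = 0 gives ζ = 5.8/(2√(8.8K_p)).
Setting ζ = 0.3169: √(8.8K_p) = 5.8/(2·0.3169) = 9.15, so K_p = 83.72/8.8 = 9.51.

K_p = 9.51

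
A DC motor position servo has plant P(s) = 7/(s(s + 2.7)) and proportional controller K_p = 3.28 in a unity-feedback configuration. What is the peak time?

T_p = 0.683 s

Closed-loop characteristic equation: s² + 2.7s + 22.96 = 0, so ω_n = 4.792 rad/s and ζ = 2.7/(2·4.792) = 0.2817.
Damped frequency ω_d = ω_n√(1−ζ²) = 4.598 rad/s, so peak time T_p = π/ω_d = 0.683 s.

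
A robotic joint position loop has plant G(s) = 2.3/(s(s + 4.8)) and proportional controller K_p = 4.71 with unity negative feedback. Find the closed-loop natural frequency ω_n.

ω_n = 3.29 rad/s

The closed-loop denominator is s(s+4.8) + 4.71·2.3 = s² + 4.8s + 10.83.
Matching s² + 2ζω_n s + ω_n²: ω_n = √10.83 = 3.291 rad/s and 2ζω_n = 4.8, so ζ = 4.8/(2·3.291) = 0.729.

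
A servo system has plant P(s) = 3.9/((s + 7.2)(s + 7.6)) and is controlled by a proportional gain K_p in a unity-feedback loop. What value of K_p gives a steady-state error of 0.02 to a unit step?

For a type-0 loop with proportional control, e_ss = 1/(1 + K_p·P(0)).
P(0) = 0.07127. Require 1/(1 + K_p·0.07127) = 0.02, so 1 + 0.07127·K_p = 50.
K_p = (50 − 1)/0.07127 = 688.

K_p = 688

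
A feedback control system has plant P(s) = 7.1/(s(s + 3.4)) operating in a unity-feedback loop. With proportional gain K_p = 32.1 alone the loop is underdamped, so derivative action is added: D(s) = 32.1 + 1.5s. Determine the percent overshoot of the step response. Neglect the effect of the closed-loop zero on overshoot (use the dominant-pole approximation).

19.2%

Forward path: (32.1 + 1.5s)·7.1/(s(s+3.4)). The closed-loop characteristic equation is s² + (3.4 + 7.1·1.5)s + 7.1·32.1 = 0.
That is s² + 14.05s + 227.9 = 0, so ω_n = 15.1 rad/s and ζ = 14.05/(2·15.1) = 0.4653.
%OS = 100·exp(−πζ/√(1−ζ²)) = 19.2%.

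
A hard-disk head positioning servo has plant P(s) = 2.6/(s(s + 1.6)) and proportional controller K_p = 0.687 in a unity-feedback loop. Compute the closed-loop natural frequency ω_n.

1 + K_p·P(s) = 0 gives s² + 1.6s + 1.786 = 0.
Matching s² + 2ζω_n s + ω_n²: ω_n = √1.786 = 1.336 rad/s and 2ζω_n = 1.6, so ζ = 1.6/(2·1.336) = 0.599.

ω_n = 1.34 rad/s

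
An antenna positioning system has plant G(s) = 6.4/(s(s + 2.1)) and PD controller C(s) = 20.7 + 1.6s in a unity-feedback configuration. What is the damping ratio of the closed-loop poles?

Forward path: (20.7 + 1.6s)·6.4/(s(s+2.1)). The closed-loop characteristic equation is s² + (2.1 + 6.4·1.6)s + 6.4·20.7 = 0.
That is s² + 12.34s + 132.5 = 0, so ω_n = 11.51 rad/s and ζ = 12.34/(2·11.51) = 0.5361.

ζ = 0.536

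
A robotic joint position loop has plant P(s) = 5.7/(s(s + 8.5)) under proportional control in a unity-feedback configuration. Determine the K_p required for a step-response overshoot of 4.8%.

From %OS = 100·exp(−πζ/√(1−ζ²)) = 4.8%, ζ = −ln(0.048)/√(π²+ln²(0.048)) = 0.695.
Characteristic equation s² + 8.5s + 5.7K_p = 0 gives ζ = 8.5/(2√(5.7K_p)).
Setting ζ = 0.695: √(5.7K_p) = 8.5/(2·0.695) = 6.115, so K_p = 37.4/5.7 = 6.56.

K_p = 6.56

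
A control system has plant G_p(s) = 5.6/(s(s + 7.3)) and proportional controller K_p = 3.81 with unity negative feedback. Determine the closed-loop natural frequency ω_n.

ω_n = 4.62 rad/s

With unity feedback the closed-loop characteristic equation is s² + 7.3s + 3.81·5.6 = s² + 7.3s + 21.34 = 0.
So ω_n² = 21.34 ⇒ ω_n = 4.619 rad/s, and ζ = 7.3/(2ω_n) = 0.79.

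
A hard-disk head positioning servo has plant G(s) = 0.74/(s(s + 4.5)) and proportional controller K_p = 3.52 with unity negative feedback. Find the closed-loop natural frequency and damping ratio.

ω_n = 1.61 rad/s, ζ = 1.39

1 + K_p·G(s) = 0 gives s² + 4.5s + 2.605 = 0.
So ω_n² = 2.605 ⇒ ω_n = 1.614 rad/s, and ζ = 4.5/(2ω_n) = 1.39.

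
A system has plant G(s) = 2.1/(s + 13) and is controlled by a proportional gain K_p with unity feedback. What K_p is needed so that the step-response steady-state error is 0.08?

The loop is type 0, so e_ss(step) = 1/(1 + K_pos) with K_pos = K_p·G(0).
G(0) = 0.1615. Require 1/(1 + K_p·0.1615) = 0.08, so 1 + 0.1615·K_p = 12.5.
K_p = (12.5 − 1)/0.1615 = 71.2.

K_p = 71.2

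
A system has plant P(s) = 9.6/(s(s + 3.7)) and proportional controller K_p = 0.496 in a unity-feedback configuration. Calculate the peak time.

Closed-loop characteristic equation: s² + 3.7s + 4.762 = 0, so ω_n = 2.182 rad/s and ζ = 3.7/(2·2.182) = 0.8478.
Damped frequency ω_d = ω_n√(1−ζ²) = 1.157 rad/s, so peak time T_p = π/ω_d = 2.71 s.

T_p = 2.71 s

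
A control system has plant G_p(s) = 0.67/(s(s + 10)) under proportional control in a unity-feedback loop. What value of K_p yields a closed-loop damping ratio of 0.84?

K_p = 52.9

Closed-loop characteristic equation: s² + 10s + K_p·0.67 = 0.
So ω_n = √(0.67K_p) and 2ζω_n = 10, giving ζ = 10/(2√(0.67K_p)).
Setting ζ = 0.84: √(0.67K_p) = 10/(2·0.84) = 5.952, so K_p = 35.43/0.67 = 52.9.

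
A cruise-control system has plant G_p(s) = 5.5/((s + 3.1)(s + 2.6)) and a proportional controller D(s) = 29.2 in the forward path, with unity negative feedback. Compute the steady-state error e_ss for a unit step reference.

0.0478

The loop is type 0. Static position error constant K_pos = D(0)·G_p(0) = 29.2·0.6824 = 19.93.
Steady-state error to a unit step: e_ss = 1/(1+K_pos) = 1/20.93 = 0.0478.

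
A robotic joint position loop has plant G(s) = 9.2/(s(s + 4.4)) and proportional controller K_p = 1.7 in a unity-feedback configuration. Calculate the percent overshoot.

12.2%

From 1 + K_pG(s) = 0: s² + 4.4s + 15.64 = 0 ⇒ ω_n = 3.955, ζ = 0.5563.
%OS = 100·exp(−πζ/√(1−ζ²)) = 100·exp(−π·0.5563/√0.6905) = 12.2%.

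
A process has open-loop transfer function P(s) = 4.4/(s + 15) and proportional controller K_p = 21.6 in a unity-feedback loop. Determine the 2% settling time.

Closed-loop transfer function: T(s) = K_p·P(s)/(1 + K_p·P(s)) = 95.04/(s + 15 + 95.04) = 95.04/(s + 110).
Time constant τ = 1/110 = 0.009088 s, so the 2% settling time is about 4τ = 0.0364 s.

T_s ≈ 0.0364 s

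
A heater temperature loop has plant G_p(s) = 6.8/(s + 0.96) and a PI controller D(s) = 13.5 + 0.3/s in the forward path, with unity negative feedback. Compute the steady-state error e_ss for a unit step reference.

The open loop D(s)G_p(s) has a pole at the origin (type 1), so the static position error constant is infinite and e_ss = 1/(1+∞) = 0.

0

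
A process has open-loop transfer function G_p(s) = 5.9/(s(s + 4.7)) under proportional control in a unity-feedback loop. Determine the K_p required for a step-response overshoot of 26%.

K_p = 6.03

From %OS = 100·exp(−πζ/√(1−ζ²)) = 26%, ζ = −ln(0.26)/√(π²+ln²(0.26)) = 0.3941.
Characteristic equation s² + 4.7s + 5.9K_p = 0 gives ζ = 4.7/(2√(5.9K_p)).
Setting ζ = 0.3941: √(5.9K_p) = 4.7/(2·0.3941) = 5.963, so K_p = 35.56/5.9 = 6.03.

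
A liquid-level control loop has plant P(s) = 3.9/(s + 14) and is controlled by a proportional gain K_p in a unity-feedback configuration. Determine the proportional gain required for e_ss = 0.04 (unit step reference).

K_p = 86.2

For a type-0 loop with proportional control, e_ss = 1/(1 + K_p·P(0)).
P(0) = 0.2786. Require 1/(1 + K_p·0.2786) = 0.04, so 1 + 0.2786·K_p = 25.
K_p = (25 − 1)/0.2786 = 86.2.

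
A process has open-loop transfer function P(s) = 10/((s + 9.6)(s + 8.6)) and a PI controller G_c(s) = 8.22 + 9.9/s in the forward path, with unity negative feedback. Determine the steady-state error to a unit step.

0

The open loop G_c(s)P(s) has a pole at the origin (type 1), so the static position error constant is infinite and e_ss = 1/(1+∞) = 0.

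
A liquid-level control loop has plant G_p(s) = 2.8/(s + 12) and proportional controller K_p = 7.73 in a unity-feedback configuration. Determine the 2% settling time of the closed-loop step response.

Closed-loop transfer function: T(s) = K_p·G_p(s)/(1 + K_p·G_p(s)) = 21.64/(s + 12 + 21.64) = 21.64/(s + 33.64).
Time constant τ = 1/33.64 = 0.02972 s, so the 2% settling time is about 4τ = 0.119 s.

T_s ≈ 0.119 s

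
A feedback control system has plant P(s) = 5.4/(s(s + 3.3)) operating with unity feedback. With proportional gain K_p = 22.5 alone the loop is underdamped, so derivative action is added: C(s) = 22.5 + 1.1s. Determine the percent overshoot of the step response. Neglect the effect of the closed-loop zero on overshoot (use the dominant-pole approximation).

Forward path: (22.5 + 1.1s)·5.4/(s(s+3.3)). The closed-loop characteristic equation is s² + (3.3 + 5.4·1.1)s + 5.4·22.5 = 0.
That is s² + 9.24s + 121.5 = 0, so ω_n = 11.02 rad/s and ζ = 9.24/(2·11.02) = 0.4191.
%OS = 100·exp(−πζ/√(1−ζ²)) = 23.5%.

23.5%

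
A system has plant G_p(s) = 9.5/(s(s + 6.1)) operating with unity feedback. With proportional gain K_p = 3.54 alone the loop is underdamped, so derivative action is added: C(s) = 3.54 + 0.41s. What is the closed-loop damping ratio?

ζ = 0.862

Forward path: (3.54 + 0.41s)·9.5/(s(s+6.1)). The closed-loop characteristic equation is s² + (6.1 + 9.5·0.41)s + 9.5·3.54 = 0.
That is s² + 9.995s + 33.63 = 0, so ω_n = 5.799 rad/s and ζ = 9.995/(2·5.799) = 0.8618.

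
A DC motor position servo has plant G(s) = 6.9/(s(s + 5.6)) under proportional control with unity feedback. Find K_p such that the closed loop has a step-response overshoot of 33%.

K_p = 10.3

From %OS = 100·exp(−πζ/√(1−ζ²)) = 33%, ζ = −ln(0.33)/√(π²+ln²(0.33)) = 0.3328.
Characteristic equation s² + 5.6s + 6.9K_p = 0 gives ζ = 5.6/(2√(6.9K_p)).
Setting ζ = 0.3328: √(6.9K_p) = 5.6/(2·0.3328) = 8.414, so K_p = 70.79/6.9 = 10.3.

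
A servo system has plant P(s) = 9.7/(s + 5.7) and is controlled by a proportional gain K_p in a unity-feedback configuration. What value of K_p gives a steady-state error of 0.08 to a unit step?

The loop is type 0, so e_ss(step) = 1/(1 + K_pos) with K_pos = K_p·P(0).
P(0) = 1.702. Require 1/(1 + K_p·1.702) = 0.08, so 1 + 1.702·K_p = 12.5.
K_p = (12.5 − 1)/1.702 = 6.76.

K_p = 6.76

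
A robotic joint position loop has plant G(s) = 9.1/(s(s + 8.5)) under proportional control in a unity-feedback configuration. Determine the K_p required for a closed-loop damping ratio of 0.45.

Closed-loop characteristic equation: s² + 8.5s + K_p·9.1 = 0.
So ω_n = √(9.1K_p) and 2ζω_n = 8.5, giving ζ = 8.5/(2√(9.1K_p)).
Setting ζ = 0.45: √(9.1K_p) = 8.5/(2·0.45) = 9.444, so K_p = 89.2/9.1 = 9.8.

K_p = 9.8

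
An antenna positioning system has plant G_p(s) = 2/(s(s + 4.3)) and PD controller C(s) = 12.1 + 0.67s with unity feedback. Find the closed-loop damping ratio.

ζ = 0.573

Forward path: (12.1 + 0.67s)·2/(s(s+4.3)). The closed-loop characteristic equation is s² + (4.3 + 2·0.67)s + 2·12.1 = 0.
That is s² + 5.64s + 24.2 = 0, so ω_n = 4.919 rad/s and ζ = 5.64/(2·4.919) = 0.5732.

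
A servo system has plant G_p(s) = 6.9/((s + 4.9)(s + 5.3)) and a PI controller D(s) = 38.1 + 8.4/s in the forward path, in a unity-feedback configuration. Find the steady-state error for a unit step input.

0

The open loop D(s)G_p(s) has a pole at the origin (type 1), so the static position error constant is infinite and e_ss = 1/(1+∞) = 0.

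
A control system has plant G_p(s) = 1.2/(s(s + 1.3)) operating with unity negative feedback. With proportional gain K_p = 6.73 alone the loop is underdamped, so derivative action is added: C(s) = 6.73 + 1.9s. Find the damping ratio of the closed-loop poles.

Forward path: (6.73 + 1.9s)·1.2/(s(s+1.3)). The closed-loop characteristic equation is s² + (1.3 + 1.2·1.9)s + 1.2·6.73 = 0.
That is s² + 3.58s + 8.076 = 0, so ω_n = 2.842 rad/s and ζ = 3.58/(2·2.842) = 0.6299.

ζ = 0.63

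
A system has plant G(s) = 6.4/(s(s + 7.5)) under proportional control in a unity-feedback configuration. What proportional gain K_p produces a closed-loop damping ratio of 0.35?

Closed-loop characteristic equation: s² + 7.5s + K_p·6.4 = 0.
So ω_n = √(6.4K_p) and 2ζω_n = 7.5, giving ζ = 7.5/(2√(6.4K_p)).
Setting ζ = 0.35: √(6.4K_p) = 7.5/(2·0.35) = 10.71, so K_p = 114.8/6.4 = 17.9.

K_p = 17.9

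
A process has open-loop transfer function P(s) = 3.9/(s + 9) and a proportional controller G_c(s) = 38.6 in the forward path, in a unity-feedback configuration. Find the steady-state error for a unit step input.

The loop is type 0. Static position error constant K_pos = G_c(0)·P(0) = 38.6·0.4333 = 16.73.
Steady-state error to a unit step: e_ss = 1/(1+K_pos) = 1/17.73 = 0.0564.

0.0564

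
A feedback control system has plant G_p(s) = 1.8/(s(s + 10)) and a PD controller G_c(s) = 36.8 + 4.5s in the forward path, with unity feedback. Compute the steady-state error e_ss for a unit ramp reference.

The loop has one pole at the origin (type 1). Velocity error constant K_v = lim_{s→0} s·G_c(s)G_p(s) = 36.8·1.8/10 = 6.624.
Steady-state error to a unit ramp: e_ss = 1/K_v = 0.151.

0.151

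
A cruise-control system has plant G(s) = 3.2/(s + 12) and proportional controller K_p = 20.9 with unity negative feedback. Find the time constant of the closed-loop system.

Closed-loop transfer function: T(s) = K_p·G(s)/(1 + K_p·G(s)) = 66.88/(s + 12 + 66.88) = 66.88/(s + 78.88).
Time constant τ = 1/78.88 = 0.0127 s.

τ = 0.0127 s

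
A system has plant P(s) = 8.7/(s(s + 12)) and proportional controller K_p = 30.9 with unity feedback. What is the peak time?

The closed-loop denominator s² + 12s + 268.8 gives ω_n = √268.8 = 16.4 and ζ = 12/(2ω_n) = 0.3659.
Damped frequency ω_d = ω_n√(1−ζ²) = 15.26 rad/s, so peak time T_p = π/ω_d = 0.206 s.

T_p = 0.206 s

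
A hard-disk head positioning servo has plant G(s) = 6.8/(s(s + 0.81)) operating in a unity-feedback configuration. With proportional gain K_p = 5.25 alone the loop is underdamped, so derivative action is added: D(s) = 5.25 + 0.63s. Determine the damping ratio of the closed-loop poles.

Forward path: (5.25 + 0.63s)·6.8/(s(s+0.81)). The closed-loop characteristic equation is s² + (0.81 + 6.8·0.63)s + 6.8·5.25 = 0.
That is s² + 5.094s + 35.7 = 0, so ω_n = 5.975 rad/s and ζ = 5.094/(2·5.975) = 0.4263.

ζ = 0.426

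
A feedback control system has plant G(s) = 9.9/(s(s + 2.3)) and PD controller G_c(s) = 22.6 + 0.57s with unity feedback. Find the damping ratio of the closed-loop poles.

Forward path: (22.6 + 0.57s)·9.9/(s(s+2.3)). The closed-loop characteristic equation is s² + (2.3 + 9.9·0.57)s + 9.9·22.6 = 0.
That is s² + 7.943s + 223.7 = 0, so ω_n = 14.96 rad/s and ζ = 7.943/(2·14.96) = 0.2655.

ζ = 0.266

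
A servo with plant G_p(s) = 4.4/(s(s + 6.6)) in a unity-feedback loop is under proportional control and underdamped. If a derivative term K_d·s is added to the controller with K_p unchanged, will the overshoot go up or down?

decrease

The derivative term adds K·K_d to the s-coefficient of the characteristic equation, raising 2ζω_n while ω_n is unchanged; ζ increases, so overshoot decreases.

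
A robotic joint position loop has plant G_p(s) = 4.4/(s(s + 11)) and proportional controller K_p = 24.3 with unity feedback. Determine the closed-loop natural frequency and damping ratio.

ω_n = 10.3 rad/s, ζ = 0.532

With unity feedback the closed-loop characteristic equation is s² + 11s + 24.3·4.4 = s² + 11s + 106.9 = 0.
So ω_n² = 106.9 ⇒ ω_n = 10.34 rad/s, and ζ = 11/(2ω_n) = 0.532.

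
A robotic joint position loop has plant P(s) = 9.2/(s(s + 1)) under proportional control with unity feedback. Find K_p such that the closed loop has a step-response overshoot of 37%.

From %OS = 100·exp(−πζ/√(1−ζ²)) = 37%, ζ = −ln(0.37)/√(π²+ln²(0.37)) = 0.3017.
Characteristic equation s² + 1s + 9.2K_p = 0 gives ζ = 1/(2√(9.2K_p)).
Setting ζ = 0.3017: √(9.2K_p) = 1/(2·0.3017) = 1.657, so K_p = 2.746/9.2 = 0.298.

K_p = 0.298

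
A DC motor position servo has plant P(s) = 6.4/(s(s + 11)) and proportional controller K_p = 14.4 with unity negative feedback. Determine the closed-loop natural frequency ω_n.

The closed-loop denominator is s(s+11) + 14.4·6.4 = s² + 11s + 92.16.
So ω_n² = 92.16 ⇒ ω_n = 9.6 rad/s, and ζ = 11/(2ω_n) = 0.573.

ω_n = 9.6 rad/s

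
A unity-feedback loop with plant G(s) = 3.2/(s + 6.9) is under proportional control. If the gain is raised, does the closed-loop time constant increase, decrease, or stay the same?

decrease

The closed-loop bandwidth 6.9+K_p·3.2 grows with K_p, so τ shrinks.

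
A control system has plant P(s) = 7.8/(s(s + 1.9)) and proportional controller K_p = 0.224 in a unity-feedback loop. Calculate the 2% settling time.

T_s ≈ 4.21 s

Closed-loop characteristic equation: s² + 1.9s + 1.747 = 0, so ω_n = 1.322 rad/s and ζ = 1.9/(2·1.322) = 0.7187.
2% settling time T_s ≈ 4/(ζω_n) = 4/0.95 = 4.21 s.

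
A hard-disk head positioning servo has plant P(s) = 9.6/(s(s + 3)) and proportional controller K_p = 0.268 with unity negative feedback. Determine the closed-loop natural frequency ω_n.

With unity feedback the closed-loop characteristic equation is s² + 3s + 0.268·9.6 = s² + 3s + 2.573 = 0.
So ω_n² = 2.573 ⇒ ω_n = 1.604 rad/s, and ζ = 3/(2ω_n) = 0.935.

ω_n = 1.6 rad/s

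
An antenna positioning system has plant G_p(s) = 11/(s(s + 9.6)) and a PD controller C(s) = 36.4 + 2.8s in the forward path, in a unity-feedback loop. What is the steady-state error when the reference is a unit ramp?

The loop has one pole at the origin (type 1). Velocity error constant K_v = lim_{s→0} s·C(s)G_p(s) = 36.4·11/9.6 = 41.71.
Steady-state error to a unit ramp: e_ss = 1/K_v = 0.024.

0.024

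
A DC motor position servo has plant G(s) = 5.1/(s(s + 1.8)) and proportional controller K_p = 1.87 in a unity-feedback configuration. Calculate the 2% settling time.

The closed-loop denominator s² + 1.8s + 9.537 gives ω_n = √9.537 = 3.088 and ζ = 1.8/(2ω_n) = 0.2914.
2% settling time T_s ≈ 4/(ζω_n) = 4/0.9 = 4.44 s.

T_s ≈ 4.44 s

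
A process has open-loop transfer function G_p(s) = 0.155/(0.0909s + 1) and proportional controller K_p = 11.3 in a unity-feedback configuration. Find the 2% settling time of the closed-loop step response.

T_s ≈ 0.132 s

Closed loop: T(s) = K_p·G_p/(1+K_p·G_p) = 1.752/(0.0909s + 1 + 1.752), with pole at s = −(1 + 1.752)/0.0909 = −30.27.
τ = 1/30.27 = 0.03304 s, so 2% settling time ≈ 4τ = 0.132 s.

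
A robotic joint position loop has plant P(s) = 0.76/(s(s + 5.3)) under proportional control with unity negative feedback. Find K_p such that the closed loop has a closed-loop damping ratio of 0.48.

K_p = 40.1

Closed-loop characteristic equation: s² + 5.3s + K_p·0.76 = 0.
So ω_n = √(0.76K_p) and 2ζω_n = 5.3, giving ζ = 5.3/(2√(0.76K_p)).
Setting ζ = 0.48: √(0.76K_p) = 5.3/(2·0.48) = 5.521, so K_p = 30.48/0.76 = 40.1.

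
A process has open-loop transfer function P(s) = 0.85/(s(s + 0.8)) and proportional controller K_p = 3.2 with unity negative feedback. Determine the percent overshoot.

From 1 + K_pP(s) = 0: s² + 0.8s + 2.72 = 0 ⇒ ω_n = 1.649, ζ = 0.2425.
%OS = 100·exp(−πζ/√(1−ζ²)) = 100·exp(−π·0.2425/√0.9412) = 45.6%.

45.6%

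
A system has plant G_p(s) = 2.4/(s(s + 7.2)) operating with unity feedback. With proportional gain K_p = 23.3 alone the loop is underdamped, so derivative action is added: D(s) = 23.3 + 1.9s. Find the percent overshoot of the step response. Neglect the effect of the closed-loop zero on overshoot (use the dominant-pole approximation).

Forward path: (23.3 + 1.9s)·2.4/(s(s+7.2)). The closed-loop characteristic equation is s² + (7.2 + 2.4·1.9)s + 2.4·23.3 = 0.
That is s² + 11.76s + 55.92 = 0, so ω_n = 7.478 rad/s and ζ = 11.76/(2·7.478) = 0.7863.
%OS = 100·exp(−πζ/√(1−ζ²)) = 1.83%.

1.83%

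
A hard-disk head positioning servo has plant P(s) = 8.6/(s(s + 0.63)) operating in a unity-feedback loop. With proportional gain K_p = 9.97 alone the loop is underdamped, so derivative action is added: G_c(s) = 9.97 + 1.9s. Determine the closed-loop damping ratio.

Forward path: (9.97 + 1.9s)·8.6/(s(s+0.63)). The closed-loop characteristic equation is s² + (0.63 + 8.6·1.9)s + 8.6·9.97 = 0.
That is s² + 16.97s + 85.74 = 0, so ω_n = 9.26 rad/s and ζ = 16.97/(2·9.26) = 0.9163.

ζ = 0.916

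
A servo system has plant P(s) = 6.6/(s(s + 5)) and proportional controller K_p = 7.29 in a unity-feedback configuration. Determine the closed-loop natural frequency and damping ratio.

With unity feedback the closed-loop characteristic equation is s² + 5s + 7.29·6.6 = s² + 5s + 48.11 = 0.
Matching s² + 2ζω_n s + ω_n²: ω_n = √48.11 = 6.936 rad/s and 2ζω_n = 5, so ζ = 5/(2·6.936) = 0.36.

ω_n = 6.94 rad/s, ζ = 0.36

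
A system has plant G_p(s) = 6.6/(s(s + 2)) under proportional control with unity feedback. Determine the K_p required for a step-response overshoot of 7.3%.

K_p = 0.37

From %OS = 100·exp(−πζ/√(1−ζ²)) = 7.3%, ζ = −ln(0.073)/√(π²+ln²(0.073)) = 0.6401.
Characteristic equation s² + 2s + 6.6K_p = 0 gives ζ = 2/(2√(6.6K_p)).
Setting ζ = 0.6401: √(6.6K_p) = 2/(2·0.6401) = 1.562, so K_p = 2.441/6.6 = 0.37.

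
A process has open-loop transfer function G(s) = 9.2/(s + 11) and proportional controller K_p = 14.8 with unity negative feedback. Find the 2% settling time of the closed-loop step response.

Closed-loop transfer function: T(s) = K_p·G(s)/(1 + K_p·G(s)) = 136.2/(s + 11 + 136.2) = 136.2/(s + 147.2).
Time constant τ = 1/147.2 = 0.006795 s, so the 2% settling time is about 4τ = 0.0272 s.

T_s ≈ 0.0272 s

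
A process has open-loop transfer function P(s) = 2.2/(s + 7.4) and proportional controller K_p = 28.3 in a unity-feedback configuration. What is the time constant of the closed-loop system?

τ = 0.0144 s

Closed-loop transfer function: T(s) = K_p·P(s)/(1 + K_p·P(s)) = 62.26/(s + 7.4 + 62.26) = 62.26/(s + 69.66).
Time constant τ = 1/69.66 = 0.0144 s.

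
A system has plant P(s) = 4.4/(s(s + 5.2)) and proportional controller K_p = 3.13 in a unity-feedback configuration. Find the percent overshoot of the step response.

4.57%

The closed-loop denominator s² + 5.2s + 13.77 gives ω_n = √13.77 = 3.711 and ζ = 5.2/(2ω_n) = 0.7006.
%OS = 100·exp(−πζ/√(1−ζ²)) = 100·exp(−π·0.7006/√0.5091) = 4.57%.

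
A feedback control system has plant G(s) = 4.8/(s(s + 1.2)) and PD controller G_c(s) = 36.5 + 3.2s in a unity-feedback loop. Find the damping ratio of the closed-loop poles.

Forward path: (36.5 + 3.2s)·4.8/(s(s+1.2)). The closed-loop characteristic equation is s² + (1.2 + 4.8·3.2)s + 4.8·36.5 = 0.
That is s² + 16.56s + 175.2 = 0, so ω_n = 13.24 rad/s and ζ = 16.56/(2·13.24) = 0.6256.

ζ = 0.626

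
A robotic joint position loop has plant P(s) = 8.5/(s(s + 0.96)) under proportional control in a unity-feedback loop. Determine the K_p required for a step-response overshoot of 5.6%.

From %OS = 100·exp(−πζ/√(1−ζ²)) = 5.6%, ζ = −ln(0.056)/√(π²+ln²(0.056)) = 0.6761.
Characteristic equation s² + 0.96s + 8.5K_p = 0 gives ζ = 0.96/(2√(8.5K_p)).
Setting ζ = 0.6761: √(8.5K_p) = 0.96/(2·0.6761) = 0.71, so K_p = 0.5041/8.5 = 0.0593.

K_p = 0.0593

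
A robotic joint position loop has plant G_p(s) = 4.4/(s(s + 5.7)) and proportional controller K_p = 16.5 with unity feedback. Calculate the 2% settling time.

Closed-loop characteristic equation: s² + 5.7s + 72.6 = 0, so ω_n = 8.521 rad/s and ζ = 5.7/(2·8.521) = 0.3345.
2% settling time T_s ≈ 4/(ζω_n) = 4/2.85 = 1.4 s.

T_s ≈ 1.4 s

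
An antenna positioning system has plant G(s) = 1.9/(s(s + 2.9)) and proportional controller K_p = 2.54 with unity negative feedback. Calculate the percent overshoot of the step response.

Closed-loop characteristic equation: s² + 2.9s + 4.826 = 0, so ω_n = 2.197 rad/s and ζ = 2.9/(2·2.197) = 0.66.
%OS = 100·exp(−πζ/√(1−ζ²)) = 100·exp(−π·0.66/√0.5643) = 6.33%.

6.33%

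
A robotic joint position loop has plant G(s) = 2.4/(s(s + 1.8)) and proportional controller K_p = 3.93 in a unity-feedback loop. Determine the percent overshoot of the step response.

Closed-loop characteristic equation: s² + 1.8s + 9.432 = 0, so ω_n = 3.071 rad/s and ζ = 1.8/(2·3.071) = 0.293.
%OS = 100·exp(−πζ/√(1−ζ²)) = 100·exp(−π·0.293/√0.9141) = 38.2%.

38.2%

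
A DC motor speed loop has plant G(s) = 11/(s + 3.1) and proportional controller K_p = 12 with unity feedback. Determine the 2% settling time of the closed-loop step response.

T_s ≈ 0.0296 s

Closed-loop transfer function: T(s) = K_p·G(s)/(1 + K_p·G(s)) = 132/(s + 3.1 + 132) = 132/(s + 135.1).
Time constant τ = 1/135.1 = 0.007402 s, so the 2% settling time is about 4τ = 0.0296 s.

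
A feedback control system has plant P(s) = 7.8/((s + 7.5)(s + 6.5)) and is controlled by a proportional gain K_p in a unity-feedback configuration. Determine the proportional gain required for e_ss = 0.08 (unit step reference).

K_p = 71.9

Steady-state error for a unit step on this type-0 loop is 1/(1 + K_p·P(0)).
P(0) = 0.16. Require 1/(1 + K_p·0.16) = 0.08, so 1 + 0.16·K_p = 12.5.
K_p = (12.5 − 1)/0.16 = 71.9.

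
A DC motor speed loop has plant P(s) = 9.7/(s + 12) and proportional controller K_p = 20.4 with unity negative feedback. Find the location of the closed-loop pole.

Closed-loop transfer function: T(s) = K_p·P(s)/(1 + K_p·P(s)) = 197.9/(s + 12 + 197.9) = 197.9/(s + 209.9).
The closed-loop pole is at s = −209.9.

s = -209.9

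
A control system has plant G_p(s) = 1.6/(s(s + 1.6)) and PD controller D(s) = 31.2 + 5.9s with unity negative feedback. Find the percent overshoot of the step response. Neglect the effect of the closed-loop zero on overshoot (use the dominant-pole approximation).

Forward path: (31.2 + 5.9s)·1.6/(s(s+1.6)). The closed-loop characteristic equation is s² + (1.6 + 1.6·5.9)s + 1.6·31.2 = 0.
That is s² + 11.04s + 49.92 = 0, so ω_n = 7.065 rad/s and ζ = 11.04/(2·7.065) = 0.7813.
%OS = 100·exp(−πζ/√(1−ζ²)) = 1.96%.

1.96%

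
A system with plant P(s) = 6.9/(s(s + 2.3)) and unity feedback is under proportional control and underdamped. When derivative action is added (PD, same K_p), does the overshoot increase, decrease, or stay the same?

The derivative term adds K·K_d to the s-coefficient of the characteristic equation, raising 2ζω_n while ω_n is unchanged; ζ increases, so overshoot decreases.

decrease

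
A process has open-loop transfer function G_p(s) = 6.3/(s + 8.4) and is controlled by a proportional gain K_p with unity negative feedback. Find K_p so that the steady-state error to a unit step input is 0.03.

The loop is type 0, so e_ss(step) = 1/(1 + K_pos) with K_pos = K_p·G_p(0).
G_p(0) = 0.75. Require 1/(1 + K_p·0.75) = 0.03, so 1 + 0.75·K_p = 33.33.
K_p = (33.33 − 1)/0.75 = 43.1.

K_p = 43.1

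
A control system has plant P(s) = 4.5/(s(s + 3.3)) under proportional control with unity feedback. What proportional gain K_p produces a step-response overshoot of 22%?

K_p = 3.21

From %OS = 100·exp(−πζ/√(1−ζ²)) = 22%, ζ = −ln(0.22)/√(π²+ln²(0.22)) = 0.4342.
Characteristic equation s² + 3.3s + 4.5K_p = 0 gives ζ = 3.3/(2√(4.5K_p)).
Setting ζ = 0.4342: √(4.5K_p) = 3.3/(2·0.4342) = 3.8, so K_p = 14.44/4.5 = 3.21.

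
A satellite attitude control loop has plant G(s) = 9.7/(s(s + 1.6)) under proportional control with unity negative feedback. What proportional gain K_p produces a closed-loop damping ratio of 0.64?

Closed-loop characteristic equation: s² + 1.6s + K_p·9.7 = 0.
So ω_n = √(9.7K_p) and 2ζω_n = 1.6, giving ζ = 1.6/(2√(9.7K_p)).
Setting ζ = 0.64: √(9.7K_p) = 1.6/(2·0.64) = 1.25, so K_p = 1.562/9.7 = 0.161.

K_p = 0.161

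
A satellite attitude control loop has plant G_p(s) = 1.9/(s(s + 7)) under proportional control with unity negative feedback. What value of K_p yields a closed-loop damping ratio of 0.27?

Closed-loop characteristic equation: s² + 7s + K_p·1.9 = 0.
So ω_n = √(1.9K_p) and 2ζω_n = 7, giving ζ = 7/(2√(1.9K_p)).
Setting ζ = 0.27: √(1.9K_p) = 7/(2·0.27) = 12.96, so K_p = 168/1.9 = 88.4.

K_p = 88.4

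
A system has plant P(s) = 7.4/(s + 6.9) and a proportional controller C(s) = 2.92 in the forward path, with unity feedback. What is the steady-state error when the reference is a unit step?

0.242

The loop is type 0. Static position error constant K_pos = C(0)·P(0) = 2.92·1.072 = 3.132.
Steady-state error to a unit step: e_ss = 1/(1+K_pos) = 1/4.132 = 0.242.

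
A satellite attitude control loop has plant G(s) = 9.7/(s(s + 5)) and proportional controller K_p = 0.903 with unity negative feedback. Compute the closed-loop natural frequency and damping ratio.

1 + K_p·G(s) = 0 gives s² + 5s + 8.759 = 0.
So ω_n² = 8.759 ⇒ ω_n = 2.96 rad/s, and ζ = 5/(2ω_n) = 0.845.

ω_n = 2.96 rad/s, ζ = 0.845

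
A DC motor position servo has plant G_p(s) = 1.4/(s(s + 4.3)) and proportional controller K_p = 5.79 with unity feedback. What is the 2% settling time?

T_s ≈ 1.86 s

From 1 + K_pG_p(s) = 0: s² + 4.3s + 8.106 = 0 ⇒ ω_n = 2.847, ζ = 0.7552.
2% settling time T_s ≈ 4/(ζω_n) = 4/2.15 = 1.86 s.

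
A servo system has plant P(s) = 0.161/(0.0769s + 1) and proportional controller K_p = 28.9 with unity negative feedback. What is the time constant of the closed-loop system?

τ = 0.0136 s

Closed loop: T(s) = K_p·P/(1+K_p·P) = 4.653/(0.0769s + 1 + 4.653), with pole at s = −(1 + 4.653)/0.0769 = −73.51.
Closed-loop time constant τ = 1/73.51 = 0.0136 s.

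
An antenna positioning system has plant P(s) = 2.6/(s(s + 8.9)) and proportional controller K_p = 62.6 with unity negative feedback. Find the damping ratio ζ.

1 + K_p·P(s) = 0 gives s² + 8.9s + 162.8 = 0.
Matching s² + 2ζω_n s + ω_n²: ω_n = √162.8 = 12.76 rad/s and 2ζω_n = 8.9, so ζ = 8.9/(2·12.76) = 0.349.

ζ = 0.349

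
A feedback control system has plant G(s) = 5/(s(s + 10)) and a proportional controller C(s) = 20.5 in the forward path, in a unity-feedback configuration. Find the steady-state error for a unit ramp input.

0.0976

The loop has one pole at the origin (type 1). Velocity error constant K_v = lim_{s→0} s·C(s)G(s) = 20.5·5/10 = 10.25.
Steady-state error to a unit ramp: e_ss = 1/K_v = 0.0976.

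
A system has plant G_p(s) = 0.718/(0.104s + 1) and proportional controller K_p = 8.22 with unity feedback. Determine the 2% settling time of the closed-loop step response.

T_s ≈ 0.0603 s

Closed loop: T(s) = K_p·G_p/(1+K_p·G_p) = 5.902/(0.104s + 1 + 5.902), with pole at s = −(1 + 5.902)/0.104 = −66.37.
τ = 1/66.37 = 0.01507 s, so 2% settling time ≈ 4τ = 0.0603 s.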